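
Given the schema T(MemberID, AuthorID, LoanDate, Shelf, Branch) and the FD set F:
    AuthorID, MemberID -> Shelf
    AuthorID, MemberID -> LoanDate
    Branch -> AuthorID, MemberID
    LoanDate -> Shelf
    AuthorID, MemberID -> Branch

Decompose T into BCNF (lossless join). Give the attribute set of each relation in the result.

Candidate keys of the original relation: {AuthorID, MemberID}, {Branch}.
Within {AuthorID, Branch, LoanDate, MemberID, Shelf}: {LoanDate}⁺ ∩ {AuthorID, Branch, LoanDate, MemberID, Shelf} = {LoanDate, Shelf}, not the whole set, so LoanDate -> Shelf violates BCNF; decompose into {LoanDate, Shelf} and {AuthorID, Branch, LoanDate, MemberID}.
{LoanDate, Shelf}: every determinant is a superkey — BCNF.
{AuthorID, Branch, LoanDate, MemberID}: every determinant is a superkey — BCNF.

{AuthorID, Branch, LoanDate, MemberID}; {LoanDate, Shelf}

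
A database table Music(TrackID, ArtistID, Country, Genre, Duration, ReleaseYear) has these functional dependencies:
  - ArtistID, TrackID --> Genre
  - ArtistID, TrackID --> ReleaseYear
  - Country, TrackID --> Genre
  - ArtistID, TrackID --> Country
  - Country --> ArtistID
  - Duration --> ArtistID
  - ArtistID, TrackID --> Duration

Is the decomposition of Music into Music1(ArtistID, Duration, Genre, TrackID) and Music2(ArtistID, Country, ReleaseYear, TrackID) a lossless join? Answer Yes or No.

Common attributes: {ArtistID, TrackID}; their closure is {ArtistID, Country, Duration, Genre, ReleaseYear, TrackID}.
Music1 is contained in that closure, so Music1 ∩ Music2 --> Music1 holds and the join is lossless.

Yes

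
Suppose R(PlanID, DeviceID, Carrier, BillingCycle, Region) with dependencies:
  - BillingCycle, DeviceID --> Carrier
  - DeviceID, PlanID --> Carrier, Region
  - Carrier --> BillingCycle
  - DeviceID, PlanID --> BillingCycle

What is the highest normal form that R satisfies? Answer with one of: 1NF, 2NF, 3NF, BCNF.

Candidate key: {DeviceID, PlanID}. Prime attributes: {DeviceID, PlanID}.
BillingCycle, DeviceID --> Carrier breaks BCNF: {BillingCycle, DeviceID}⁺ = {BillingCycle, Carrier, DeviceID}, so {BillingCycle, DeviceID} is not a superkey.
Because {Carrier} is non-prime and the left side of BillingCycle, DeviceID --> Carrier is not a superkey, the relation is not in 3NF.
No proper subset of a key has a non-prime attribute in its closure, so there is no partial dependency; 2NF holds.

2NF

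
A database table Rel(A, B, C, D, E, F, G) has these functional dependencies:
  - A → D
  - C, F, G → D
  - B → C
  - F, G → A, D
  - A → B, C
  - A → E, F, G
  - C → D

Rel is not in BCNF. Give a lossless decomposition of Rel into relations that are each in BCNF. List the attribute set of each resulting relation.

Candidate keys of the original relation: {A}, {F, G}.
In {A, B, C, D, E, F, G}, {B} is not a superkey ({B}⁺ restricted to this set is {B, C, D}), so split on B → C, D into {B, C, D} and {A, B, E, F, G}.
In {B, C, D}, {C} is not a superkey ({C}⁺ restricted to this set is {C, D}), so split on C → D into {C, D} and {B, C}.
{C, D} has no BCNF violation.
{B, C} has no BCNF violation.
{A, B, E, F, G} has no BCNF violation.

{A, B, E, F, G}; {B, C}; {C, D}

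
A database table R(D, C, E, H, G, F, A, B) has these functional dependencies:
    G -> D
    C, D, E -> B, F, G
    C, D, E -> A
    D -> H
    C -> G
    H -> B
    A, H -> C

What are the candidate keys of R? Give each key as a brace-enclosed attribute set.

{A, D, E}, {A, E, G}, {A, E, H}, {C, E}

Attributes never on any right-hand side: {E} — every candidate key must contain it.
{C, E} is a candidate key since {C, E}⁺ = {A, B, C, D, E, F, G, H} covers every attribute.
{A, D, E} is a candidate key since {A, D, E}⁺ = {A, B, C, D, E, F, G, H} covers every attribute.
{A, E, G} is a candidate key since {A, E, G}⁺ = {A, B, C, D, E, F, G, H} covers every attribute.
{A, E, H} is a candidate key since {A, E, H}⁺ = {A, B, C, D, E, F, G, H} covers every attribute.
Any other superkey properly contains one of these, so there are no further candidate keys.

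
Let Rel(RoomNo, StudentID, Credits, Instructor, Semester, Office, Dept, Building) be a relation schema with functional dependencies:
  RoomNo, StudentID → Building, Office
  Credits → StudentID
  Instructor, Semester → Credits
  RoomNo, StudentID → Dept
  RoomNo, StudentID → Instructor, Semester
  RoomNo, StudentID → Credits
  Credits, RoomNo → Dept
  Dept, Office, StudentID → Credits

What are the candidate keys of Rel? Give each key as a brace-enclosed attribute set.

Attributes never on any right-hand side: {RoomNo} — every candidate key must contain it.
Closure of {Credits, RoomNo} is {Building, Credits, Dept, Instructor, Office, RoomNo, Semester, StudentID}, the whole schema; {Credits, RoomNo} is a candidate key.
Closure of {RoomNo, StudentID} is {Building, Credits, Dept, Instructor, Office, RoomNo, Semester, StudentID}, the whole schema; {RoomNo, StudentID} is a candidate key.
Closure of {Instructor, RoomNo, Semester} is {Building, Credits, Dept, Instructor, Office, RoomNo, Semester, StudentID}, the whole schema; {Instructor, RoomNo, Semester} is a candidate key.
These are minimal and exhaustive — every other superkey contains one of them.

{Credits, RoomNo}, {Instructor, RoomNo, Semester}, {RoomNo, StudentID}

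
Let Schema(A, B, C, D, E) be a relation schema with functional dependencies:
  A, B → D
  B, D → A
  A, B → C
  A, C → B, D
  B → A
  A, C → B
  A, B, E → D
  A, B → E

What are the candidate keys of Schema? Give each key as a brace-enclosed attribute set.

{B}⁺ = {A, B, C, D, E}, which is every attribute, so {B} is a candidate key.
{A, C}⁺ = {A, B, C, D, E}, which is every attribute, so {A, C} is a candidate key.
Any other superkey properly contains one of these, so there are no further candidate keys.

{A, C}, {B}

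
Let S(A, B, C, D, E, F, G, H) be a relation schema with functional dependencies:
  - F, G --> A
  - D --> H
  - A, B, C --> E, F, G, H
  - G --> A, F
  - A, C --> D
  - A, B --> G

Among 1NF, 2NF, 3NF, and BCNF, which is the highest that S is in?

1NF

Candidate keys: {A, B, C}, {B, C, G}. Prime attributes: {A, B, C, G}.
For F, G --> A we have {F, G}⁺ = {A, F, G}; {F, G} is not a superkey, so BCNF fails.
D --> H has non-prime {H} on the right and a non-superkey on the left, so 3NF fails.
Since {A, B} ⊂ {A, B, C} and {A, B}⁺ ⊇ {F} with {F} non-prime, there is a partial dependency; 2NF fails.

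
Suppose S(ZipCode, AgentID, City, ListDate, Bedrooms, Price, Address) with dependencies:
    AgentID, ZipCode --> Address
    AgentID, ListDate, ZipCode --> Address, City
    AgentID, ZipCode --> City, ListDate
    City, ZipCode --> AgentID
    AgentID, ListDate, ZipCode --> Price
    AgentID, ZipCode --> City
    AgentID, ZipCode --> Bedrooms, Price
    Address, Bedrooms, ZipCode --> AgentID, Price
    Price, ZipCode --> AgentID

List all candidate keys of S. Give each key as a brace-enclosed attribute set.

No FD produces {ZipCode}, so it must be in every candidate key.
{AgentID, ZipCode} is a candidate key since {AgentID, ZipCode}⁺ = {Address, AgentID, Bedrooms, City, ListDate, Price, ZipCode} covers every attribute.
{City, ZipCode} is a candidate key since {City, ZipCode}⁺ = {Address, AgentID, Bedrooms, City, ListDate, Price, ZipCode} covers every attribute.
{Price, ZipCode} is a candidate key since {Price, ZipCode}⁺ = {Address, AgentID, Bedrooms, City, ListDate, Price, ZipCode} covers every attribute.
{Address, Bedrooms, ZipCode} is a candidate key since {Address, Bedrooms, ZipCode}⁺ = {Address, AgentID, Bedrooms, City, ListDate, Price, ZipCode} covers every attribute.
These are minimal and exhaustive — every other superkey contains one of them.

{Address, Bedrooms, ZipCode}, {AgentID, ZipCode}, {City, ZipCode}, {Price, ZipCode}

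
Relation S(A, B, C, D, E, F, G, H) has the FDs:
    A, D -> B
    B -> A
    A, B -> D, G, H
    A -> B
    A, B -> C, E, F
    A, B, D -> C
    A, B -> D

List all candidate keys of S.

Closure of {A} is {A, B, C, D, E, F, G, H}, the whole schema; {A} is a candidate key.
Closure of {B} is {A, B, C, D, E, F, G, H}, the whole schema; {B} is a candidate key.
No proper subset of any of these is a key, and no other minimal superkey exists.

{A}, {B}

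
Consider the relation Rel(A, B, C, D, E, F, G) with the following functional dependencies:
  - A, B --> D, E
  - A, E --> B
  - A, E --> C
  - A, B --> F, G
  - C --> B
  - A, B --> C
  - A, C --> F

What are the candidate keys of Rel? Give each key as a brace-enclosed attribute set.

Attributes never on any right-hand side: {A} — every candidate key must contain it.
{A, B} is a candidate key since {A, B}⁺ = {A, B, C, D, E, F, G} covers every attribute.
{A, C} is a candidate key since {A, C}⁺ = {A, B, C, D, E, F, G} covers every attribute.
{A, E} is a candidate key since {A, E}⁺ = {A, B, C, D, E, F, G} covers every attribute.
These are minimal and exhaustive — every other superkey contains one of them.

{A, B}, {A, C}, {A, E}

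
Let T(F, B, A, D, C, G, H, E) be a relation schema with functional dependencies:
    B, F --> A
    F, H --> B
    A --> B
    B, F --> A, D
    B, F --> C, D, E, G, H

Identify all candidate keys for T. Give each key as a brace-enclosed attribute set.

No FD produces {F}, so it must be in every candidate key.
{A, F} is a candidate key since {A, F}⁺ = {A, B, C, D, E, F, G, H} covers every attribute.
{B, F} is a candidate key since {B, F}⁺ = {A, B, C, D, E, F, G, H} covers every attribute.
{F, H} is a candidate key since {F, H}⁺ = {A, B, C, D, E, F, G, H} covers every attribute.
No proper subset of any of these is a key, and no other minimal superkey exists.

{A, F}, {B, F}, {F, H}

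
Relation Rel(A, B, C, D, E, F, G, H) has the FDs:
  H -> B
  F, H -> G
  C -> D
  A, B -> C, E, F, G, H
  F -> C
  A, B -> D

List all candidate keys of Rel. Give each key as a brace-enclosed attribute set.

{A} never appears on the right of any FD, so every key must include it.
{A, B}⁺ = {A, B, C, D, E, F, G, H}, which is every attribute, so {A, B} is a candidate key.
{A, H}⁺ = {A, B, C, D, E, F, G, H}, which is every attribute, so {A, H} is a candidate key.
No proper subset of any of these is a key, and no other minimal superkey exists.

{A, B}, {A, H}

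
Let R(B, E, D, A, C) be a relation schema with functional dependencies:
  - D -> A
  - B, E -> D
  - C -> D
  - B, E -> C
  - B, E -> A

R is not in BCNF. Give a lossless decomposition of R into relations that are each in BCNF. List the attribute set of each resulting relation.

Candidate key of the original relation: {B, E}.
{A, B, C, D, E}: {D} determines {A, D} here but is not a superkey — split on D -> A, giving {A, D} and {B, C, D, E}.
{A, D}: every determinant is a superkey — BCNF.
{B, C, D, E}: {C} determines {C, D} here but is not a superkey — split on C -> D, giving {C, D} and {B, C, E}.
{C, D}: every determinant is a superkey — BCNF.
{B, C, E}: every determinant is a superkey — BCNF.

{A, D}; {B, C, E}; {C, D}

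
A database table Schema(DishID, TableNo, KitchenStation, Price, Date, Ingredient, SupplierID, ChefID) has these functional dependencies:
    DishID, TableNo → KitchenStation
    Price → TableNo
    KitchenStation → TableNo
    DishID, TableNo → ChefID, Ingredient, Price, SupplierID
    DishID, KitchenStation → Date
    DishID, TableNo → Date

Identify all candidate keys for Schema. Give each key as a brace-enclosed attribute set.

No FD produces {DishID}, so it must be in every candidate key.
Closure of {DishID, KitchenStation} is {ChefID, Date, DishID, Ingredient, KitchenStation, Price, SupplierID, TableNo}, the whole schema; {DishID, KitchenStation} is a candidate key.
Closure of {DishID, Price} is {ChefID, Date, DishID, Ingredient, KitchenStation, Price, SupplierID, TableNo}, the whole schema; {DishID, Price} is a candidate key.
Closure of {DishID, TableNo} is {ChefID, Date, DishID, Ingredient, KitchenStation, Price, SupplierID, TableNo}, the whole schema; {DishID, TableNo} is a candidate key.
Any other superkey properly contains one of these, so there are no further candidate keys.

{DishID, KitchenStation}, {DishID, Price}, {DishID, TableNo}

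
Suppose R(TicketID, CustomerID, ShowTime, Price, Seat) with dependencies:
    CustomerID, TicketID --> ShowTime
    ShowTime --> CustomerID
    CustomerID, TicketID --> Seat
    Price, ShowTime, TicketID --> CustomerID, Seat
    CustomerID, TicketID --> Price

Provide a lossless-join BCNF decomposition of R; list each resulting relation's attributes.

Candidate keys of the original relation: {CustomerID, TicketID}, {ShowTime, TicketID}.
{CustomerID, Price, Seat, ShowTime, TicketID}: {ShowTime} determines {CustomerID, ShowTime} here but is not a superkey — split on ShowTime --> CustomerID, giving {CustomerID, ShowTime} and {Price, Seat, ShowTime, TicketID}.
{CustomerID, ShowTime} is in BCNF.
{Price, Seat, ShowTime, TicketID} is in BCNF.

{CustomerID, ShowTime}; {Price, Seat, ShowTime, TicketID}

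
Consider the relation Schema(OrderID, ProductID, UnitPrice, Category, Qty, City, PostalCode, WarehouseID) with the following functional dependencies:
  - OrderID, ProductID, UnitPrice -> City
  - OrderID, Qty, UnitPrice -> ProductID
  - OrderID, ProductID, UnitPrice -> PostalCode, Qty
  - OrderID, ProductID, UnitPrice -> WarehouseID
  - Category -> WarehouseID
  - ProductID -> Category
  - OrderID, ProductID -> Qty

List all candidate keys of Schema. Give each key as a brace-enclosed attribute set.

{OrderID, ProductID, UnitPrice}, {OrderID, Qty, UnitPrice}

{OrderID, UnitPrice} never appear on the right of any FD, so every key must include all of them.
Closure of {OrderID, ProductID, UnitPrice} is {Category, City, OrderID, PostalCode, ProductID, Qty, UnitPrice, WarehouseID}, the whole schema; {OrderID, ProductID, UnitPrice} is a candidate key.
Closure of {OrderID, Qty, UnitPrice} is {Category, City, OrderID, PostalCode, ProductID, Qty, UnitPrice, WarehouseID}, the whole schema; {OrderID, Qty, UnitPrice} is a candidate key.
These are minimal and exhaustive — every other superkey contains one of them.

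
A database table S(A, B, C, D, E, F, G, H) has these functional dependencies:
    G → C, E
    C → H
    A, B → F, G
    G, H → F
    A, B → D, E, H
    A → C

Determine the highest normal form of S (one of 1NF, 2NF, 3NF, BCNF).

Candidate key: {A, B}. Prime attributes: {A, B}.
G → C, E breaks BCNF: {G}⁺ = {C, E, F, G, H}, so {G} is not a superkey.
Because {C, E} are non-prime and the left side of G → C, E is not a superkey, the relation is not in 3NF.
Since {A} ⊂ {A, B} and {A}⁺ ⊇ {C, H} with {C, H} non-prime, there is a partial dependency; 2NF fails.

1NF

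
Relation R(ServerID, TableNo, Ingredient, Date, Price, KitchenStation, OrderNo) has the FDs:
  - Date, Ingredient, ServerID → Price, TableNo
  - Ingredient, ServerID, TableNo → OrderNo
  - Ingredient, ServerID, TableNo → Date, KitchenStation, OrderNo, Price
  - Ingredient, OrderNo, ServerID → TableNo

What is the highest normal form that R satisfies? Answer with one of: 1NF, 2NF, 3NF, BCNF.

BCNF

Candidate keys: {Date, Ingredient, ServerID}, {Ingredient, OrderNo, ServerID}, {Ingredient, ServerID, TableNo}. Prime attributes: {Date, Ingredient, OrderNo, ServerID, TableNo}.
Each dependency's left side is a superkey — BCNF holds.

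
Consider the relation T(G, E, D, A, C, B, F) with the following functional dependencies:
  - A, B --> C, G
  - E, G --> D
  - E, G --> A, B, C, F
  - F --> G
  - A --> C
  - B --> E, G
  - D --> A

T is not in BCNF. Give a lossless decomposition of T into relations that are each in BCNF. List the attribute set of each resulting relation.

{A, C}; {A, D}; {B, D, E, F}; {F, G}

Candidate keys of the original relation: {B}, {E, F}, {E, G}.
{A, B, C, D, E, F, G}: {F} determines {F, G} here but is not a superkey — split on F --> G, giving {F, G} and {A, B, C, D, E, F}.
{F, G} has no BCNF violation.
{A, B, C, D, E, F}: {A} determines {A, C} here but is not a superkey — split on A --> C, giving {A, C} and {A, B, D, E, F}.
{A, C} has no BCNF violation.
{A, B, D, E, F}: {D} determines {A, D} here but is not a superkey — split on D --> A, giving {A, D} and {B, D, E, F}.
{A, D} has no BCNF violation.
{B, D, E, F} has no BCNF violation.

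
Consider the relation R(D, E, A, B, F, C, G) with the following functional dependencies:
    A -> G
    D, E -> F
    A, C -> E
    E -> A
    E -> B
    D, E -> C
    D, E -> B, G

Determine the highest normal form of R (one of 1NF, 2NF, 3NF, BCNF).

Candidate keys: {A, C, D}, {D, E}. Prime attributes: {A, C, D, E}.
A -> G: {A}⁺ = {A, G}, which is not all of the attributes, so the left side is not a superkey — BCNF is violated.
A -> G determines the non-prime attribute {G} from a non-superkey — 3NF is violated.
{E} is a proper subset of the key {D, E}, and {E}⁺ contains the non-prime attributes {B, G} — a partial dependency, so 2NF is violated.

1NF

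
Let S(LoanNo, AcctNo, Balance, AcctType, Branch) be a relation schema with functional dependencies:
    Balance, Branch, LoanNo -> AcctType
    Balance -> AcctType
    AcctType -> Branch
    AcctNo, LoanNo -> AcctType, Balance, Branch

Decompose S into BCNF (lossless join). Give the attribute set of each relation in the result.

Candidate key of the original relation: {AcctNo, LoanNo}.
Within {AcctNo, AcctType, Balance, Branch, LoanNo}: {Balance, Branch, LoanNo}⁺ ∩ {AcctNo, AcctType, Balance, Branch, LoanNo} = {AcctType, Balance, Branch, LoanNo}, not the whole set, so Balance, Branch, LoanNo -> AcctType violates BCNF; decompose into {AcctType, Balance, Branch, LoanNo} and {AcctNo, Balance, Branch, LoanNo}.
Within {AcctType, Balance, Branch, LoanNo}: {Balance}⁺ ∩ {AcctType, Balance, Branch, LoanNo} = {AcctType, Balance, Branch}, not the whole set, so Balance -> AcctType, Branch violates BCNF; decompose into {AcctType, Balance, Branch} and {Balance, LoanNo}.
Within {AcctType, Balance, Branch}: {AcctType}⁺ ∩ {AcctType, Balance, Branch} = {AcctType, Branch}, not the whole set, so AcctType -> Branch violates BCNF; decompose into {AcctType, Branch} and {AcctType, Balance}.
{AcctType, Branch} is in BCNF.
{AcctType, Balance} is in BCNF.
{Balance, LoanNo} is in BCNF.
Within {AcctNo, Balance, Branch, LoanNo}: {Balance}⁺ ∩ {AcctNo, Balance, Branch, LoanNo} = {Balance, Branch}, not the whole set, so Balance -> Branch violates BCNF; decompose into {Balance, Branch} and {AcctNo, Balance, LoanNo}.
{Balance, Branch} is in BCNF.
{AcctNo, Balance, LoanNo} is in BCNF.

{AcctNo, Balance, LoanNo}; {AcctType, Balance}; {AcctType, Branch}; {Balance, Branch}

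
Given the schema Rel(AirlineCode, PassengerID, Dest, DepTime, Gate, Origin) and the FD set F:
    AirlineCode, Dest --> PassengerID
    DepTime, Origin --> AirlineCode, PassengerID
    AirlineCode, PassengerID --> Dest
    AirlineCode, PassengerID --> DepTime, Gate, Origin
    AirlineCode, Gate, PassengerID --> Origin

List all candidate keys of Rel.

{AirlineCode, Dest}, {AirlineCode, PassengerID}, {DepTime, Origin}

{AirlineCode, Dest}⁺ = {AirlineCode, DepTime, Dest, Gate, Origin, PassengerID} — all of the relation — so {AirlineCode, Dest} is a candidate key.
{AirlineCode, PassengerID}⁺ = {AirlineCode, DepTime, Dest, Gate, Origin, PassengerID} — all of the relation — so {AirlineCode, PassengerID} is a candidate key.
{DepTime, Origin}⁺ = {AirlineCode, DepTime, Dest, Gate, Origin, PassengerID} — all of the relation — so {DepTime, Origin} is a candidate key.
No proper subset of any of these is a key, and no other minimal superkey exists.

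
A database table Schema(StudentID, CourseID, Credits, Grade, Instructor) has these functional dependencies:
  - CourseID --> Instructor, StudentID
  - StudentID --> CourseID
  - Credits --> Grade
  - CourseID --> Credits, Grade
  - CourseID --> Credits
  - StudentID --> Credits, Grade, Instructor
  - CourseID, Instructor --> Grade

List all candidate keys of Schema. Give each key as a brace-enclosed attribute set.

{CourseID}, {StudentID}

{CourseID}⁺ = {CourseID, Credits, Grade, Instructor, StudentID} — all of the relation — so {CourseID} is a candidate key.
{StudentID}⁺ = {CourseID, Credits, Grade, Instructor, StudentID} — all of the relation — so {StudentID} is a candidate key.
No proper subset of any of these is a key, and no other minimal superkey exists.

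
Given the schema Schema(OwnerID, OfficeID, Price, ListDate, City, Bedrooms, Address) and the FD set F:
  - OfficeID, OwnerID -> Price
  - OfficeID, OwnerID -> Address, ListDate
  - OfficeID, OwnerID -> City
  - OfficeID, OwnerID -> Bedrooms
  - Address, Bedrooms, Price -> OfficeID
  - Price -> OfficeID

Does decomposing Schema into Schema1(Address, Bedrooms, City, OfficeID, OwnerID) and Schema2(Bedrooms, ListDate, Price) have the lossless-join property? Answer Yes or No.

No

The shared attributes are {Bedrooms} and {Bedrooms}⁺ = {Bedrooms}.
Schema1 ⊄ {Bedrooms} and Schema2 ⊄ {Bedrooms}, so the split is lossy.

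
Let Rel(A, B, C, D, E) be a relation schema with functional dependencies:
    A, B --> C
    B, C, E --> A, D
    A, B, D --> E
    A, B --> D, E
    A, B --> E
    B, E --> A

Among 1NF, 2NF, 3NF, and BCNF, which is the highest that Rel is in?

Candidate keys: {A, B}, {B, E}. Prime attributes: {A, B, E}.
The left-hand side of every FD is a superkey, so BCNF is satisfied.

BCNF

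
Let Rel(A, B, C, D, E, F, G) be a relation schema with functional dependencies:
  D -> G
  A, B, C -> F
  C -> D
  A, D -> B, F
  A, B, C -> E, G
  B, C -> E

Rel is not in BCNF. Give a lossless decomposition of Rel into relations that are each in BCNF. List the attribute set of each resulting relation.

{A, B, C, F}; {B, C, E}; {C, D}; {D, G}

Candidate key of the original relation: {A, C}.
Within {A, B, C, D, E, F, G}: {D}⁺ ∩ {A, B, C, D, E, F, G} = {D, G}, not the whole set, so D -> G violates BCNF; decompose into {D, G} and {A, B, C, D, E, F}.
{D, G}: every determinant is a superkey — BCNF.
Within {A, B, C, D, E, F}: {C}⁺ ∩ {A, B, C, D, E, F} = {C, D}, not the whole set, so C -> D violates BCNF; decompose into {C, D} and {A, B, C, E, F}.
{C, D}: every determinant is a superkey — BCNF.
Within {A, B, C, E, F}: {B, C}⁺ ∩ {A, B, C, E, F} = {B, C, E}, not the whole set, so B, C -> E violates BCNF; decompose into {B, C, E} and {A, B, C, F}.
{B, C, E}: every determinant is a superkey — BCNF.
{A, B, C, F}: every determinant is a superkey — BCNF.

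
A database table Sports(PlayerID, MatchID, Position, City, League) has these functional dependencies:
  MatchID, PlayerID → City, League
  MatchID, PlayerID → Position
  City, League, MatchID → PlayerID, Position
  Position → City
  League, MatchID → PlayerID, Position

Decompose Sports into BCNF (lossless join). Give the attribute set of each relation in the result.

Candidate keys of the original relation: {League, MatchID}, {MatchID, PlayerID}.
Within {City, League, MatchID, PlayerID, Position}: {Position}⁺ ∩ {City, League, MatchID, PlayerID, Position} = {City, Position}, not the whole set, so Position → City violates BCNF; decompose into {City, Position} and {League, MatchID, PlayerID, Position}.
{City, Position}: every determinant is a superkey — BCNF.
{League, MatchID, PlayerID, Position}: every determinant is a superkey — BCNF.

{City, Position}; {League, MatchID, PlayerID, Position}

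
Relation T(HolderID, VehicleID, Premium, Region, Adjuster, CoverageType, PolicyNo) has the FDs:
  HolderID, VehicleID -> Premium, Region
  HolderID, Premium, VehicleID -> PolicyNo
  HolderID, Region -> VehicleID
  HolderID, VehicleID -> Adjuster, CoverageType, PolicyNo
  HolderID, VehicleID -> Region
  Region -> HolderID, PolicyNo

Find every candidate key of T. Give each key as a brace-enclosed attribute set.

{Region} is a candidate key since {Region}⁺ = {Adjuster, CoverageType, HolderID, PolicyNo, Premium, Region, VehicleID} covers every attribute.
{HolderID, VehicleID} is a candidate key since {HolderID, VehicleID}⁺ = {Adjuster, CoverageType, HolderID, PolicyNo, Premium, Region, VehicleID} covers every attribute.
No proper subset of any of these is a key, and no other minimal superkey exists.

{HolderID, VehicleID}, {Region}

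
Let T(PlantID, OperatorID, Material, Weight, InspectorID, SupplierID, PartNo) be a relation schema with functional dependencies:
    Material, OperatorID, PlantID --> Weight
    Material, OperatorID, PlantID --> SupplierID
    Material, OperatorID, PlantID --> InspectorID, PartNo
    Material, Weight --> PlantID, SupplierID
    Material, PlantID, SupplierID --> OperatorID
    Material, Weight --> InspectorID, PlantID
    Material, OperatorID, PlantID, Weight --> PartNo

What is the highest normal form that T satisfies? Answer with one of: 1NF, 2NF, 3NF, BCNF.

Candidate keys: {Material, OperatorID, PlantID}, {Material, PlantID, SupplierID}, {Material, Weight}. Prime attributes: {Material, OperatorID, PlantID, SupplierID, Weight}.
The left-hand side of every FD is a superkey, so BCNF is satisfied.

BCNF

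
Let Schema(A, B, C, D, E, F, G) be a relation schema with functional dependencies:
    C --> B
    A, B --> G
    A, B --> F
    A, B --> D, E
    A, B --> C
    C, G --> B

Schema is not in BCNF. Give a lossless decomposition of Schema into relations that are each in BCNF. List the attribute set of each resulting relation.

{A, C, D, E, F, G}; {B, C}

Candidate keys of the original relation: {A, B}, {A, C}.
{A, B, C, D, E, F, G}: {C} determines {B, C} here but is not a superkey — split on C --> B, giving {B, C} and {A, C, D, E, F, G}.
{B, C} is in BCNF.
{A, C, D, E, F, G} is in BCNF.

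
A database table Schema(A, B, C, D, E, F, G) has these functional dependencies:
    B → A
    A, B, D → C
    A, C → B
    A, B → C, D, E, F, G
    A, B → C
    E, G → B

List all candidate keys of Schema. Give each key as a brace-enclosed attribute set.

Closure of {B} is {A, B, C, D, E, F, G}, the whole schema; {B} is a candidate key.
Closure of {A, C} is {A, B, C, D, E, F, G}, the whole schema; {A, C} is a candidate key.
Closure of {E, G} is {A, B, C, D, E, F, G}, the whole schema; {E, G} is a candidate key.
Any other superkey properly contains one of these, so there are no further candidate keys.

{A, C}, {B}, {E, G}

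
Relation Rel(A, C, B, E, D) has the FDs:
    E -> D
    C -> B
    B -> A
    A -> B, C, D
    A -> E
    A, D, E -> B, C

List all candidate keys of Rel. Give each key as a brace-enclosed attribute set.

{A} is a candidate key since {A}⁺ = {A, B, C, D, E} covers every attribute.
{B} is a candidate key since {B}⁺ = {A, B, C, D, E} covers every attribute.
{C} is a candidate key since {C}⁺ = {A, B, C, D, E} covers every attribute.
Any other superkey properly contains one of these, so there are no further candidate keys.

{A}, {B}, {C}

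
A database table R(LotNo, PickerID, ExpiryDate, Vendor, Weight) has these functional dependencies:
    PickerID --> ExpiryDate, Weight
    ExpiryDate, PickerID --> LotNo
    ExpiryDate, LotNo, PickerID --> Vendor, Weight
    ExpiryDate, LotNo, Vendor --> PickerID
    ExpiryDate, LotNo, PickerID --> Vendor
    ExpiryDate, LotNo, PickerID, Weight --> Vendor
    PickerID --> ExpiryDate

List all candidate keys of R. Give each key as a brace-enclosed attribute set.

{ExpiryDate, LotNo, Vendor}, {PickerID}

{PickerID} is a candidate key since {PickerID}⁺ = {ExpiryDate, LotNo, PickerID, Vendor, Weight} covers every attribute.
{ExpiryDate, LotNo, Vendor} is a candidate key since {ExpiryDate, LotNo, Vendor}⁺ = {ExpiryDate, LotNo, PickerID, Vendor, Weight} covers every attribute.
Any other superkey properly contains one of these, so there are no further candidate keys.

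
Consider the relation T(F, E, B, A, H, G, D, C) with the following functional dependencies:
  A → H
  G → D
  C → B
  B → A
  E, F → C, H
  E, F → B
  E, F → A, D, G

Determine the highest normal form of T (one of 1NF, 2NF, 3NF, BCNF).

2NF

Candidate key: {E, F}. Prime attributes: {E, F}.
A → H breaks BCNF: {A}⁺ = {A, H}, so {A} is not a superkey.
A → H has non-prime {H} on the right and a non-superkey on the left, so 3NF fails.
No non-prime attribute depends on a proper subset of any candidate key, so 2NF holds.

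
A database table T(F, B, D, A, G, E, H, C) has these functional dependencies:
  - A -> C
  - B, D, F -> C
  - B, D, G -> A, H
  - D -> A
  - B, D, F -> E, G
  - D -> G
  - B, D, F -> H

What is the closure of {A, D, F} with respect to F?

{A, C, D, F, G}

Start with {A, D, F}.
A -> C applies; add {C} → now {A, C, D, F}.
D -> G applies; add {G} → now {A, C, D, F, G}.
No further FD applies.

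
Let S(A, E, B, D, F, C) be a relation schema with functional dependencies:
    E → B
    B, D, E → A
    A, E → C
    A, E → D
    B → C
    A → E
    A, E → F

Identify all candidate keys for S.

{A}, {D, E}

{A}⁺ = {A, B, C, D, E, F} — all of the relation — so {A} is a candidate key.
{D, E}⁺ = {A, B, C, D, E, F} — all of the relation — so {D, E} is a candidate key.
No proper subset of any of these is a key, and no other minimal superkey exists.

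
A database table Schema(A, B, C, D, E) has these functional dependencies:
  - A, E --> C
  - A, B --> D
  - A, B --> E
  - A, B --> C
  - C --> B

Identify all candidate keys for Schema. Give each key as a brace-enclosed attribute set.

Attributes never on any right-hand side: {A} — every candidate key must contain it.
{A, B} is a candidate key since {A, B}⁺ = {A, B, C, D, E} covers every attribute.
{A, C} is a candidate key since {A, C}⁺ = {A, B, C, D, E} covers every attribute.
{A, E} is a candidate key since {A, E}⁺ = {A, B, C, D, E} covers every attribute.
Any other superkey properly contains one of these, so there are no further candidate keys.

{A, B}, {A, C}, {A, E}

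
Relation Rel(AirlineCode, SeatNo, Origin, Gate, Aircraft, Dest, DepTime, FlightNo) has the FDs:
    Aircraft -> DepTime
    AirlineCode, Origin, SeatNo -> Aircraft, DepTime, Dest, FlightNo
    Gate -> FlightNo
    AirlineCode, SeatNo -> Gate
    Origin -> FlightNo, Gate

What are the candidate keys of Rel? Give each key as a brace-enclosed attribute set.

{AirlineCode, Origin, SeatNo}

Attributes never on any right-hand side: {AirlineCode, Origin, SeatNo} — every candidate key must contain all of them.
Closure of {AirlineCode, Origin, SeatNo} is {Aircraft, AirlineCode, DepTime, Dest, FlightNo, Gate, Origin, SeatNo}, the whole schema; {AirlineCode, Origin, SeatNo} is a candidate key.
Every other attribute set either contains this one or has a smaller closure.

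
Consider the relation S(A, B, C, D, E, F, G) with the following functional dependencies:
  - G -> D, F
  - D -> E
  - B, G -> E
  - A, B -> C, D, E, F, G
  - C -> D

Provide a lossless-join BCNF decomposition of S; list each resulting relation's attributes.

Candidate key of the original relation: {A, B}.
Within {A, B, C, D, E, F, G}: {G}⁺ ∩ {A, B, C, D, E, F, G} = {D, E, F, G}, not the whole set, so G -> D, E, F violates BCNF; decompose into {D, E, F, G} and {A, B, C, G}.
Within {D, E, F, G}: {D}⁺ ∩ {D, E, F, G} = {D, E}, not the whole set, so D -> E violates BCNF; decompose into {D, E} and {D, F, G}.
{D, E} is in BCNF.
{D, F, G} is in BCNF.
{A, B, C, G} is in BCNF.

{A, B, C, G}; {D, E}; {D, F, G}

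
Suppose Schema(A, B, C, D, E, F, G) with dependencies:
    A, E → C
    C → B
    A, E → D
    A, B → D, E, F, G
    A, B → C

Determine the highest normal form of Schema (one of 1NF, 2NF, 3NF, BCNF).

Candidate keys: {A, B}, {A, C}, {A, E}. Prime attributes: {A, B, C, E}.
C → B breaks BCNF: {C}⁺ = {B, C}, so {C} is not a superkey.
Its right-hand attributes {B} are all prime, as are those of every other non-superkey FD — the relation is in 3NF.

3NF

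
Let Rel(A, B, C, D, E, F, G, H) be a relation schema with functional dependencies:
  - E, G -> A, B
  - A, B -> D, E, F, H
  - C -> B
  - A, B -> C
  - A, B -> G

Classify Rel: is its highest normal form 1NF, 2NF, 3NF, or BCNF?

Candidate keys: {A, B}, {A, C}, {E, G}. Prime attributes: {A, B, C, E, G}.
For C -> B we have {C}⁺ = {B, C}; {C} is not a superkey, so BCNF fails.
But every attribute on its right side ({B}) is prime, and the same holds for every other non-superkey FD, so 3NF still holds.

3NF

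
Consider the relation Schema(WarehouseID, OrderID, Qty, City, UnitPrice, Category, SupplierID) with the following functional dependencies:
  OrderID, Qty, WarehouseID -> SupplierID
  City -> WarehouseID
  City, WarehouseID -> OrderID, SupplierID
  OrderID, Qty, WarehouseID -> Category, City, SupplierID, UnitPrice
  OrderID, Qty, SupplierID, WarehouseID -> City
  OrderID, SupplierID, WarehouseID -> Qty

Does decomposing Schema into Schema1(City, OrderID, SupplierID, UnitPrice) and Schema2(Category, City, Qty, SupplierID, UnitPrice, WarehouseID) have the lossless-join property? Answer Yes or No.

Yes

The shared attributes are {City, SupplierID, UnitPrice} and {City, SupplierID, UnitPrice}⁺ = {Category, City, OrderID, Qty, SupplierID, UnitPrice, WarehouseID}.
Since Schema1 ⊆ {Category, City, OrderID, Qty, SupplierID, UnitPrice, WarehouseID}, the intersection is a superkey of Schema1; the decomposition is lossless.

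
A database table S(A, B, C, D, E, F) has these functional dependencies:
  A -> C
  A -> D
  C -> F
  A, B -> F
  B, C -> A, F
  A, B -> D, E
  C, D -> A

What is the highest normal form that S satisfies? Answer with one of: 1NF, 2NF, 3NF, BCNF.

1NF

Candidate keys: {A, B}, {B, C}. Prime attributes: {A, B, C}.
A -> C breaks BCNF: {A}⁺ = {A, C, D, F}, so {A} is not a superkey.
A -> D determines the non-prime attribute {D} from a non-superkey — 3NF is violated.
Since {A} ⊂ {A, B} and {A}⁺ ⊇ {D, F} with {D, F} non-prime, there is a partial dependency; 2NF fails.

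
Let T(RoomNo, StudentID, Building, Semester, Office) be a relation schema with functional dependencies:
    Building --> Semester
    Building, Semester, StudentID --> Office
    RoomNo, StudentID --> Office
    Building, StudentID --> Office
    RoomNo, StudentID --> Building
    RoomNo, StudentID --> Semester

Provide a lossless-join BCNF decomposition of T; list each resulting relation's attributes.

{Building, Office, StudentID}; {Building, RoomNo, StudentID}; {Building, Semester}

Candidate key of the original relation: {RoomNo, StudentID}.
{Building, Office, RoomNo, Semester, StudentID}: {Building} determines {Building, Semester} here but is not a superkey — split on Building --> Semester, giving {Building, Semester} and {Building, Office, RoomNo, StudentID}.
{Building, Semester} has no BCNF violation.
{Building, Office, RoomNo, StudentID}: {Building, StudentID} determines {Building, Office, StudentID} here but is not a superkey — split on Building, StudentID --> Office, giving {Building, Office, StudentID} and {Building, RoomNo, StudentID}.
{Building, Office, StudentID} has no BCNF violation.
{Building, RoomNo, StudentID} has no BCNF violation.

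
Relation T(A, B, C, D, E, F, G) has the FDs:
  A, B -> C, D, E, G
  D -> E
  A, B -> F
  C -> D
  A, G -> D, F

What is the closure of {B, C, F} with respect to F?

{B, C, D, E, F}

Start with {B, C, F}.
C -> D applies; add {D} → now {B, C, D, F}.
D -> E applies; add {E} → now {B, C, D, E, F}.
No further FD applies.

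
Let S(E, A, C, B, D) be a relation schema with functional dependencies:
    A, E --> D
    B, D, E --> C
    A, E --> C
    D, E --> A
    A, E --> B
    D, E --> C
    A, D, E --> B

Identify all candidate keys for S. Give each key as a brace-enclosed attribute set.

{A, E}, {D, E}

No FD produces {E}, so it must be in every candidate key.
{A, E}⁺ = {A, B, C, D, E}, which is every attribute, so {A, E} is a candidate key.
{D, E}⁺ = {A, B, C, D, E}, which is every attribute, so {D, E} is a candidate key.
These are minimal and exhaustive — every other superkey contains one of them.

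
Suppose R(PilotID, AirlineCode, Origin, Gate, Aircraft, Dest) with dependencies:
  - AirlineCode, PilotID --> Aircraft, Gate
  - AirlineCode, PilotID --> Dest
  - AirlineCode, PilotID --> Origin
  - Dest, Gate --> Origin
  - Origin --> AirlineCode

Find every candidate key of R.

{PilotID} never appears on the right of any FD, so every key must include it.
{AirlineCode, PilotID}⁺ = {Aircraft, AirlineCode, Dest, Gate, Origin, PilotID}, which is every attribute, so {AirlineCode, PilotID} is a candidate key.
{Origin, PilotID}⁺ = {Aircraft, AirlineCode, Dest, Gate, Origin, PilotID}, which is every attribute, so {Origin, PilotID} is a candidate key.
{Dest, Gate, PilotID}⁺ = {Aircraft, AirlineCode, Dest, Gate, Origin, PilotID}, which is every attribute, so {Dest, Gate, PilotID} is a candidate key.
Any other superkey properly contains one of these, so there are no further candidate keys.

{AirlineCode, PilotID}, {Dest, Gate, PilotID}, {Origin, PilotID}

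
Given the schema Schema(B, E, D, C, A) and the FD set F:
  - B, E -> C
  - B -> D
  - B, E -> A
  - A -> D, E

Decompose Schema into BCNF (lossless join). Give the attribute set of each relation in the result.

{A, B, C}; {A, E}; {B, D}

Candidate keys of the original relation: {A, B}, {B, E}.
Within {A, B, C, D, E}: {B}⁺ ∩ {A, B, C, D, E} = {B, D}, not the whole set, so B -> D violates BCNF; decompose into {B, D} and {A, B, C, E}.
{B, D}: every determinant is a superkey — BCNF.
Within {A, B, C, E}: {A}⁺ ∩ {A, B, C, E} = {A, E}, not the whole set, so A -> E violates BCNF; decompose into {A, E} and {A, B, C}.
{A, E}: every determinant is a superkey — BCNF.
{A, B, C}: every determinant is a superkey — BCNF.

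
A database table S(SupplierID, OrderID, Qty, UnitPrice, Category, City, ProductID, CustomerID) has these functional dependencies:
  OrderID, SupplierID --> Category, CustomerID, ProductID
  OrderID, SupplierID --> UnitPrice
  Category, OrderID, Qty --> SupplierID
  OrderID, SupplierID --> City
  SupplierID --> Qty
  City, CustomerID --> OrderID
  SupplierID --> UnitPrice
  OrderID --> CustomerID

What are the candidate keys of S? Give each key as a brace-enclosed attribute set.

Closure of {OrderID, SupplierID} is {Category, City, CustomerID, OrderID, ProductID, Qty, SupplierID, UnitPrice}, the whole schema; {OrderID, SupplierID} is a candidate key.
Closure of {Category, OrderID, Qty} is {Category, City, CustomerID, OrderID, ProductID, Qty, SupplierID, UnitPrice}, the whole schema; {Category, OrderID, Qty} is a candidate key.
Closure of {City, CustomerID, SupplierID} is {Category, City, CustomerID, OrderID, ProductID, Qty, SupplierID, UnitPrice}, the whole schema; {City, CustomerID, SupplierID} is a candidate key.
Closure of {Category, City, CustomerID, Qty} is {Category, City, CustomerID, OrderID, ProductID, Qty, SupplierID, UnitPrice}, the whole schema; {Category, City, CustomerID, Qty} is a candidate key.
These are minimal and exhaustive — every other superkey contains one of them.

{Category, City, CustomerID, Qty}, {Category, OrderID, Qty}, {City, CustomerID, SupplierID}, {OrderID, SupplierID}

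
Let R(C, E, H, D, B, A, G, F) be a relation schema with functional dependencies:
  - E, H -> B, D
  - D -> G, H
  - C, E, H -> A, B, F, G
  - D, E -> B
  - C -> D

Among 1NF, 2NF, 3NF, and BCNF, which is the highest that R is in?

1NF

Candidate key: {C, E}. Prime attributes: {C, E}.
For E, H -> B, D we have {E, H}⁺ = {B, D, E, G, H}; {E, H} is not a superkey, so BCNF fails.
Because {B, D} are non-prime and the left side of E, H -> B, D is not a superkey, the relation is not in 3NF.
Since {C} ⊂ {C, E} and {C}⁺ ⊇ {D, G, H} with {D, G, H} non-prime, there is a partial dependency; 2NF fails.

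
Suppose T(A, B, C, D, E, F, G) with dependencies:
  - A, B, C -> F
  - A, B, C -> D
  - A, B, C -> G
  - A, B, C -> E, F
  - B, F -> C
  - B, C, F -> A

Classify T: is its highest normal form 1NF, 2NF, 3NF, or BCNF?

BCNF

Candidate keys: {A, B, C}, {B, F}. Prime attributes: {A, B, C, F}.
Every FD has a superkey on the left, so the relation is in BCNF.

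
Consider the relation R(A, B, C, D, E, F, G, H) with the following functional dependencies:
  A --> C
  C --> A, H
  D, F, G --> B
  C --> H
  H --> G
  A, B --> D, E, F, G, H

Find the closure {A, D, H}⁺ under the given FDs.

{A, C, D, G, H}

Start with {A, D, H}.
A --> C applies; add {C} → now {A, C, D, H}.
H --> G applies; add {G} → now {A, C, D, G, H}.
No further FD applies.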